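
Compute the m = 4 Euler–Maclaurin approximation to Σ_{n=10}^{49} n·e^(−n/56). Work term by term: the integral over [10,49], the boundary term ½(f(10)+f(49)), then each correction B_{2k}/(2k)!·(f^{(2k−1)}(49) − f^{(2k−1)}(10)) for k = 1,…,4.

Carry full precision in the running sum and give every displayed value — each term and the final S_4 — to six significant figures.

Integral: ∫_10^49 x·e^(−x/56) dx = 640.423.
Boundary: ½(f(10) + f(49)) = ½(8.36464 + 20.4262) = 14.3954.
Running total after boundary: 654.819.
Correction k=1: B_{2}/2! · (f^{(1)}(49) − f^{(1)}(10)) = 1/12 · (0.0521078 − 0.687096) = -0.0529157.
Partial sum through k=1: 654.766.
Correction k=2: B_{4}/4! · (f^{(3)}(49) − f^{(3)}(10)) = −1/720 · (0.000282472 − 0.000752559) = 6.52898e-07.
Partial sum through k=2: 654.766.
Correction k=3: B_{6}/6! · (f^{(5)}(49) − f^{(5)}(10)) = 1/30240 · (1.74849e-07 − 4.10082e-07) = -7.77887e-12.
Partial sum through k=3: 654.766.
Correction k=4: B_{8}/8! · (f^{(7)}(49) − f^{(7)}(10)) = −1/1209600 · (8.27885e-11 − 1.85010e-10) = 8.45083e-17.

S_4 ≈ 654.766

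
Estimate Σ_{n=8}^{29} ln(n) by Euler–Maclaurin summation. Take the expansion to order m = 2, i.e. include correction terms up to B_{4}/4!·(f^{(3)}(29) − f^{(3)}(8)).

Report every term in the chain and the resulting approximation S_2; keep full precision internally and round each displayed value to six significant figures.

S_2 ≈ 62.7319

The integral term ∫_8^29 ln(x) dx = 60.0160.
Endpoint term: (f(8) + f(29))/2 = (2.07944 + 3.36730)/2 = 2.72337.
Running total after boundary: 62.7394.
k=1: B_{2}/(2)! × [f^{(1)}(29) − f^{(1)}(8)] = 1/12 × (0.0344828 − 0.125000) = -0.00754310.
After k=1: 62.7319.
k=2: B_{4}/(4)! × [f^{(3)}(29) − f^{(3)}(8)] = −1/720 × (8.20042e-05 − 0.00390625) = 5.31145e-06.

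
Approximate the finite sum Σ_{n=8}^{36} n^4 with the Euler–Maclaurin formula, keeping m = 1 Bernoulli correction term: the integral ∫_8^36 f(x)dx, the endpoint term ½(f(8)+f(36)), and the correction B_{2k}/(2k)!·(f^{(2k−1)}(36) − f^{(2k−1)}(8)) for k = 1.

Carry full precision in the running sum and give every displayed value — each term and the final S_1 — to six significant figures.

Integral: ∫_8^36 x^4 dx = 1.20867e+07.
½[f(8) + f(36)] = ½[4096.00 + 1.67962e+06] = 841856.
Integral + boundary = 1.29285e+07.
Correction k=1: B_{2}/2! · (f^{(1)}(36) − f^{(1)}(8)) = 1/12 · (186624 − 2048.00) = 15381.3.

S_1 ≈ 1.29439e+07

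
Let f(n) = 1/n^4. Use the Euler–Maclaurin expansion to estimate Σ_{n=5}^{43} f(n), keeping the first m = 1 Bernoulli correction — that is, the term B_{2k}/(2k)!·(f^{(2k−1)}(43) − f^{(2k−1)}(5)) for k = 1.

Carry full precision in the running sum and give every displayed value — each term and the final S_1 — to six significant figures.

S_1 ≈ 0.00356928

Integral: ∫_5^43 1/x^4 dx = 0.00266247.
½[f(5) + f(43)] = ½[0.00160000 + 2.92500e-07] = 0.000800146.
Running total after boundary: 0.00346262.
k=1: B_{2}/(2)! × [f^{(1)}(43) − f^{(1)}(5)] = 1/12 × (-2.72093e-08 − (-0.00128000)) = 0.000106664.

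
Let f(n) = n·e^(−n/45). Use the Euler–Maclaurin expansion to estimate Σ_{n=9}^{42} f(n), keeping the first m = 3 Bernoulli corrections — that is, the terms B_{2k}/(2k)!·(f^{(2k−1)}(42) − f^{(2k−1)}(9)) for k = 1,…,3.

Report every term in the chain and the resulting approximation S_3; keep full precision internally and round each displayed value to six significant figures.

The integral term ∫_9^42 x·e^(−x/45) dx = 449.978.
½[f(9) + f(42)] = ½[7.36858 + 16.5161] = 11.9423.
Integral + boundary = 461.921.
Order-1 term: 1/12 · (0.0262160 − 0.654985) = -0.0523974.
Running total after k=1: 461.868.
Order-2 term: −1/720 · (0.000401332 − 0.00113207) = 1.01492e-06.
Running total after k=2: 461.868.
Order-3 term: 1/30240 · (3.89984e-07 − 9.58368e-07) = -1.87958e-11.

S_3 ≈ 461.868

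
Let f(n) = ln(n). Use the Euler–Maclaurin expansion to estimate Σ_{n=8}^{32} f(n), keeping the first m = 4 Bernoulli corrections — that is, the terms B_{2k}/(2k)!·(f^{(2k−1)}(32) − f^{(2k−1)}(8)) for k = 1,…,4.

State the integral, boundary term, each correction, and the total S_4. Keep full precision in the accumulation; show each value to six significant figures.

S_4 ≈ 73.0328

Integral: ∫_8^32 ln(x) dx = 70.2680.
Boundary: ½(f(8) + f(32)) = ½(2.07944 + 3.46574) = 2.77259.
So far: 73.0406.
Order-1 term: 1/12 · (0.0312500 − 0.125000) = -0.00781250.
Running total after k=1: 73.0328.
Order-2 term: −1/720 · (6.10352e-05 − 0.00390625) = 5.34058e-06.
Running total after k=2: 73.0328.
Order-3 term: 1/30240 · (7.15256e-07 − 0.000732422) = -2.41966e-08.
Running total after k=3: 73.0328.
Order-4 term: −1/1209600 · (2.09548e-08 − 0.000343323) = 2.83814e-10.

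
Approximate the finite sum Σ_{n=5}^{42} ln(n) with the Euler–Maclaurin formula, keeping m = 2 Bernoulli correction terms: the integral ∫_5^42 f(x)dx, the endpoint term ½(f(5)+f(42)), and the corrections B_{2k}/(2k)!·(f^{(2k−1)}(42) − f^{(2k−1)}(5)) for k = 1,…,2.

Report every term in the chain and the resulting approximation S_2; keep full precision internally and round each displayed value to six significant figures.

S_2 ≈ 114.594

∫_5^42 ln(x) dx evaluates to 111.935.
Boundary: ½(f(5) + f(42)) = ½(1.60944 + 3.73767) = 2.67355.
Running total after boundary: 114.608.
Order-1 term: 1/12 · (0.0238095 − 0.200000) = -0.0146825.
Partial sum through k=1: 114.594.
Order-2 term: −1/720 · (2.69949e-05 − 0.0160000) = 2.21847e-05.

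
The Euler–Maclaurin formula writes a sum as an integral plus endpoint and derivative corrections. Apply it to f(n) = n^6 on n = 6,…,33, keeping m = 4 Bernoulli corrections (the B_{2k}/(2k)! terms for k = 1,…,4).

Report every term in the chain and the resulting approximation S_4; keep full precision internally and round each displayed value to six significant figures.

Integral: ∫_6^33 x^6 dx = 6.08831e+09.
Endpoint term: (f(6) + f(33))/2 = (46656.0 + 1.29147e+09)/2 = 6.45757e+08.
So far: 6.73407e+09.
k=1: B_{2}/(2)! × [f^{(1)}(33) − f^{(1)}(6)] = 1/12 × (2.34812e+08 − 46656.0) = 1.95638e+07.
After k=1: 6.75363e+09.
k=2: B_{4}/(4)! × [f^{(3)}(33) − f^{(3)}(6)] = −1/720 × (4.31244e+06 − 25920.0) = -5953.50.
After k=2: 6.75362e+09.
k=3: B_{6}/(6)! × [f^{(5)}(33) − f^{(5)}(6)] = 1/30240 × (23760.0 − 4320.00) = 0.642857.
After k=3: 6.75362e+09.
k=4: B_{8}/(8)! × [f^{(7)}(33) − f^{(7)}(6)] = −1/1209600 × (0.00000 − 0.00000) = 0.00000.

S_4 ≈ 6.75362e+09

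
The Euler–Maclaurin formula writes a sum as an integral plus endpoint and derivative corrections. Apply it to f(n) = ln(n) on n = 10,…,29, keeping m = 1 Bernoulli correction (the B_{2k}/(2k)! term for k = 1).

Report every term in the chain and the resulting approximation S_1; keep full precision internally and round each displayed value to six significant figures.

S_1 ≈ 58.4552

∫_10^29 ln(x) dx evaluates to 55.6257.
Boundary: ½(f(10) + f(29)) = ½(2.30259 + 3.36730) = 2.83494.
So far: 58.4607.
Order-1 term: 1/12 · (0.0344828 − 0.100000) = -0.00545977.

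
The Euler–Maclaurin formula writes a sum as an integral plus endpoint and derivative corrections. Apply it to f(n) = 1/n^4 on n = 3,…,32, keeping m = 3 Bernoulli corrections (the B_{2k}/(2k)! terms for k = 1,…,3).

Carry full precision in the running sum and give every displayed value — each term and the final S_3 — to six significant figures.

S_3 ≈ 0.0198156

The integral term ∫_3^32 1/x^4 dx = 0.0123355.
Endpoint term: (f(3) + f(32))/2 = (0.0123457 + 9.53674e-07)/2 = 0.00617332.
So far: 0.0185088.
k=1: B_{2}/(2)! × [f^{(1)}(32) − f^{(1)}(3)] = 1/12 × (-1.19209e-07 − (-0.0164609)) = 0.00137173.
Running total after k=1: 0.0198806.
k=2: B_{4}/(4)! × [f^{(3)}(32) − f^{(3)}(3)] = −1/720 × (-3.49246e-09 − (-0.0548697)) = -7.62079e-05.
Running total after k=2: 0.0198043.
k=3: B_{6}/(6)! × [f^{(5)}(32) − f^{(5)}(3)] = 1/30240 × (-1.90994e-10 − (-0.341411)) = 1.12901e-05.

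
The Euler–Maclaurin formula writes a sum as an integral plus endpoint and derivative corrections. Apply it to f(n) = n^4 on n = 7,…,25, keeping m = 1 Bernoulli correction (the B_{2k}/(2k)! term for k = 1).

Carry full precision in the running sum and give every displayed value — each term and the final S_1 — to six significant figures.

S_1 ≈ 2.15137e+06

Integral: ∫_7^25 x^4 dx = 1.94976e+06.
½[f(7) + f(25)] = ½[2401.00 + 390625] = 196513.
Integral + boundary = 2.14628e+06.
Correction k=1: B_{2}/2! · (f^{(1)}(25) − f^{(1)}(7)) = 1/12 · (62500.0 − 1372.00) = 5094.00.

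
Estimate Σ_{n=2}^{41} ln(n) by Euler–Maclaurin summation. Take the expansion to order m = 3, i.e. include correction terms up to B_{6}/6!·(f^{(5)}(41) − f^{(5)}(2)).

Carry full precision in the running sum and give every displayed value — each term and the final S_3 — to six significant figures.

S_3 ≈ 114.034

∫_2^41 ln(x) dx evaluates to 111.870.
Boundary: ½(f(2) + f(41)) = ½(0.693147 + 3.71357) = 2.20336.
Running total after boundary: 114.074.
Correction k=1: B_{2}/2! · (f^{(1)}(41) − f^{(1)}(2)) = 1/12 · (0.0243902 − 0.500000) = -0.0396341.
Running total after k=1: 114.034.
Correction k=2: B_{4}/4! · (f^{(3)}(41) − f^{(3)}(2)) = −1/720 · (2.90187e-05 − 0.250000) = 0.000347182.
Running total after k=2: 114.034.
Correction k=3: B_{6}/6! · (f^{(5)}(41) − f^{(5)}(2)) = 1/30240 · (2.07153e-07 − 0.750000) = -2.48016e-05.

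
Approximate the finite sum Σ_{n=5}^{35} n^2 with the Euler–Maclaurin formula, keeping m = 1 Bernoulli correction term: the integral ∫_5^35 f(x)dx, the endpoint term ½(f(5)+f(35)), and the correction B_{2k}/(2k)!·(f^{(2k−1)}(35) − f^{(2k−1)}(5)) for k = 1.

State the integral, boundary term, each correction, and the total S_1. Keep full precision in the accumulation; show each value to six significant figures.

Integral: ∫_5^35 x^2 dx = 14250.0.
Endpoint term: (f(5) + f(35))/2 = (25.0000 + 1225.00)/2 = 625.000.
Running total after boundary: 14875.0.
Correction k=1: B_{2}/2! · (f^{(1)}(35) − f^{(1)}(5)) = 1/12 · (70.0000 − 10.0000) = 5.00000.

S_1 ≈ 14880.0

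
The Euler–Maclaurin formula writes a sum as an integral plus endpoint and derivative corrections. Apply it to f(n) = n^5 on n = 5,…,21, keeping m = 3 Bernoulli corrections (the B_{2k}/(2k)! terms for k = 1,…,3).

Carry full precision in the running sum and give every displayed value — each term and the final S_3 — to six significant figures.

S_3 ≈ 1.64161e+07

Integral: ∫_5^21 x^5 dx = 1.42917e+07.
½[f(5) + f(21)] = ½[3125.00 + 4.08410e+06] = 2.04361e+06.
Running total after boundary: 1.63354e+07.
k=1: B_{2}/(2)! × [f^{(1)}(21) − f^{(1)}(5)] = 1/12 × (972405 − 3125.00) = 80773.3.
Partial sum through k=1: 1.64161e+07.
k=2: B_{4}/(4)! × [f^{(3)}(21) − f^{(3)}(5)] = −1/720 × (26460.0 − 1500.00) = -34.6667.
Partial sum through k=2: 1.64161e+07.
k=3: B_{6}/(6)! × [f^{(5)}(21) − f^{(5)}(5)] = 1/30240 × (120.000 − 120.000) = 0.00000.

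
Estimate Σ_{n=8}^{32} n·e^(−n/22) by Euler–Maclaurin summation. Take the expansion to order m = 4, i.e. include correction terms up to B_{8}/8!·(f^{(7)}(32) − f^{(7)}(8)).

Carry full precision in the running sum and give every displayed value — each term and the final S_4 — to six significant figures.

S_4 ≈ 187.860

The integral term ∫_8^32 x·e^(−x/22) dx = 181.389.
½[f(8) + f(32)] = ½[5.56115 + 7.47221] = 6.51668.
Running total after boundary: 187.906.
Order-1 term: 1/12 · (-0.106139 − 0.442364) = -0.0457086.
Partial sum through k=1: 187.860.
Order-2 term: −1/720 · (0.000745607 − 0.00378647) = 4.22342e-06.
Partial sum through k=2: 187.860.
Order-3 term: 1/30240 · (3.53411e-06 − 1.37582e-05) = -3.38098e-10.
Partial sum through k=3: 187.860.
Order-4 term: −1/1209600 · (1.14209e-08 − 4.06882e-08) = 2.41959e-14.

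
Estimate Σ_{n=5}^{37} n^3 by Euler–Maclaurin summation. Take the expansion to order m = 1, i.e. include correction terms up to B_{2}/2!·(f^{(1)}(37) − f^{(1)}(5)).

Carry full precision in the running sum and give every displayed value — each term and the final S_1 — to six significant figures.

S_1 ≈ 494109

∫_5^37 x^3 dx evaluates to 468384.
½[f(5) + f(37)] = ½[125.000 + 50653.0] = 25389.0.
Integral + boundary = 493773.
Correction k=1: B_{2}/2! · (f^{(1)}(37) − f^{(1)}(5)) = 1/12 · (4107.00 − 75.0000) = 336.000.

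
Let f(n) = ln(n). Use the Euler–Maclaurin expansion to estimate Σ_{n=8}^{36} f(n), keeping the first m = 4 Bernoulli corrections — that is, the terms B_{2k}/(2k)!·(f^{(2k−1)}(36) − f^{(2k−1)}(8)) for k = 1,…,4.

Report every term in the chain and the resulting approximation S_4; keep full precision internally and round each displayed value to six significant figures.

∫_8^36 ln(x) dx evaluates to 84.3711.
Boundary: ½(f(8) + f(36)) = ½(2.07944 + 3.58352) = 2.83148.
Running total after boundary: 87.2026.
Order-1 term: 1/12 · (0.0277778 − 0.125000) = -0.00810185.
After k=1: 87.1945.
Order-2 term: −1/720 · (4.28669e-05 − 0.00390625) = 5.36581e-06.
After k=2: 87.1945.
Order-3 term: 1/30240 · (3.96916e-07 − 0.000732422) = -2.42072e-08.
After k=3: 87.1945.
Order-4 term: −1/1209600 · (9.18787e-09 − 0.000343323) = 2.83824e-10.

S_4 ≈ 87.1945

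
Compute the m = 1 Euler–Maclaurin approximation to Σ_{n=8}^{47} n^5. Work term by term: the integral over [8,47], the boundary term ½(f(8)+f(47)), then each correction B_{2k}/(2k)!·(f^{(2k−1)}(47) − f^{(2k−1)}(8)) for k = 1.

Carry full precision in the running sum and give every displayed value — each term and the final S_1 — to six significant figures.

∫_8^47 x^5 dx evaluates to 1.79649e+09.
Endpoint term: (f(8) + f(47))/2 = (32768.0 + 2.29345e+08)/2 = 1.14689e+08.
Running total after boundary: 1.91118e+09.
Correction k=1: B_{2}/2! · (f^{(1)}(47) − f^{(1)}(8)) = 1/12 · (2.43984e+07 − 20480.0) = 2.03149e+06.

S_1 ≈ 1.91321e+09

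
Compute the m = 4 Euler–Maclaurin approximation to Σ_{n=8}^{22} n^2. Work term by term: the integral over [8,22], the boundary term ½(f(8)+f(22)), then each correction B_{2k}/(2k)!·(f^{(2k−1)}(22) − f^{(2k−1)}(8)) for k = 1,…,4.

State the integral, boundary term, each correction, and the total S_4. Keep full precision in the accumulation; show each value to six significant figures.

∫_8^22 x^2 dx evaluates to 3378.67.
Boundary: ½(f(8) + f(22)) = ½(64.0000 + 484.000) = 274.000.
So far: 3652.67.
Order-1 term: 1/12 · (44.0000 − 16.0000) = 2.33333.
Running total after k=1: 3655.00.
Order-2 term: −1/720 · (0.00000 − 0.00000) = 0.00000.
Running total after k=2: 3655.00.
Order-3 term: 1/30240 · (0.00000 − 0.00000) = 0.00000.
Running total after k=3: 3655.00.
Order-4 term: −1/1209600 · (0.00000 − 0.00000) = 0.00000.

S_4 ≈ 3655.00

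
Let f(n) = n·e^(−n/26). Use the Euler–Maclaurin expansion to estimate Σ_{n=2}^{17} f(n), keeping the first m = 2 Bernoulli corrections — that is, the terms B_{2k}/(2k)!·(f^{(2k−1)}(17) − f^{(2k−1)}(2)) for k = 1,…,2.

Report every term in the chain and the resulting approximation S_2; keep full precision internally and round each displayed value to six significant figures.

Integral: ∫_2^17 x·e^(−x/26) dx = 92.6930.
Endpoint term: (f(2) + f(17))/2 = (1.85192 + 8.84071)/2 = 5.34632.
Running total after boundary: 98.0393.
Order-1 term: 1/12 · (0.180014 − 0.854733) = -0.0562266.
Partial sum through k=1: 97.9831.
Order-2 term: −1/720 · (0.00180488 − 0.00400393) = 3.05424e-06.

S_2 ≈ 97.9831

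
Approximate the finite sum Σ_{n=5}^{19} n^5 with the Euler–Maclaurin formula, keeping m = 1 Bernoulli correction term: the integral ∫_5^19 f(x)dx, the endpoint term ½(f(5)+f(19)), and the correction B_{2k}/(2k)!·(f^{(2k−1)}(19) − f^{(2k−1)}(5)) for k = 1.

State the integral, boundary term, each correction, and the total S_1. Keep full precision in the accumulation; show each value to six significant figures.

∫_5^19 x^5 dx evaluates to 7.83838e+06.
½[f(5) + f(19)] = ½[3125.00 + 2.47610e+06] = 1.23961e+06.
Integral + boundary = 9.07799e+06.
Correction k=1: B_{2}/2! · (f^{(1)}(19) − f^{(1)}(5)) = 1/12 · (651605 − 3125.00) = 54040.0.

S_1 ≈ 9.13203e+06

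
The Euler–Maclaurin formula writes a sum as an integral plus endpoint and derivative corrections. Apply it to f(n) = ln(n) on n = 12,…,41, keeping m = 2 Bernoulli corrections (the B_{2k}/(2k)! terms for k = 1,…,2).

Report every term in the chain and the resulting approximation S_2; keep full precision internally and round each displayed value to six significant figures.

S_2 ≈ 96.5319

Integral: ∫_12^41 ln(x) dx = 93.4376.
½[f(12) + f(41)] = ½[2.48491 + 3.71357] = 3.09924.
Running total after boundary: 96.5368.
k=1: B_{2}/(2)! × [f^{(1)}(41) − f^{(1)}(12)] = 1/12 × (0.0243902 − 0.0833333) = -0.00491192.
After k=1: 96.5319.
k=2: B_{4}/(4)! × [f^{(3)}(41) − f^{(3)}(12)] = −1/720 × (2.90187e-05 − 0.00115741) = 1.56721e-06.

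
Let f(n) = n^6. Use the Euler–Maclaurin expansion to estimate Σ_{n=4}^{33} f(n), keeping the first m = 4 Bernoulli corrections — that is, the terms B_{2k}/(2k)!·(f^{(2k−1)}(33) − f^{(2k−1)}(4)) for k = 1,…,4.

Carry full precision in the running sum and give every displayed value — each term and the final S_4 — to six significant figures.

The integral term ∫_4^33 x^6 dx = 6.08835e+09.
Endpoint term: (f(4) + f(33))/2 = (4096.00 + 1.29147e+09)/2 = 6.45736e+08.
Running total after boundary: 6.73408e+09.
k=1: B_{2}/(2)! × [f^{(1)}(33) − f^{(1)}(4)] = 1/12 × (2.34812e+08 − 6144.00) = 1.95672e+07.
Partial sum through k=1: 6.75365e+09.
k=2: B_{4}/(4)! × [f^{(3)}(33) − f^{(3)}(4)] = −1/720 × (4.31244e+06 − 7680.00) = -5978.83.
Partial sum through k=2: 6.75364e+09.
k=3: B_{6}/(6)! × [f^{(5)}(33) − f^{(5)}(4)] = 1/30240 × (23760.0 − 2880.00) = 0.690476.
Partial sum through k=3: 6.75364e+09.
k=4: B_{8}/(8)! × [f^{(7)}(33) − f^{(7)}(4)] = −1/1209600 × (0.00000 − 0.00000) = 0.00000.

S_4 ≈ 6.75364e+09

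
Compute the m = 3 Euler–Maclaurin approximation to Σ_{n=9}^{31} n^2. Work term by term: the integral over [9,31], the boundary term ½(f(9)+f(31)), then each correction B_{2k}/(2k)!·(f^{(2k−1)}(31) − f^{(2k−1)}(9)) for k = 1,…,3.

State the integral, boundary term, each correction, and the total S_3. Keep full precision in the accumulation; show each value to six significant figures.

∫_9^31 x^2 dx evaluates to 9687.33.
½[f(9) + f(31)] = ½[81.0000 + 961.000] = 521.000.
Integral + boundary = 10208.3.
k=1: B_{2}/(2)! × [f^{(1)}(31) − f^{(1)}(9)] = 1/12 × (62.0000 − 18.0000) = 3.66667.
Running total after k=1: 10212.0.
k=2: B_{4}/(4)! × [f^{(3)}(31) − f^{(3)}(9)] = −1/720 × (0.00000 − 0.00000) = 0.00000.
Running total after k=2: 10212.0.
k=3: B_{6}/(6)! × [f^{(5)}(31) − f^{(5)}(9)] = 1/30240 × (0.00000 − 0.00000) = 0.00000.

S_3 ≈ 10212.0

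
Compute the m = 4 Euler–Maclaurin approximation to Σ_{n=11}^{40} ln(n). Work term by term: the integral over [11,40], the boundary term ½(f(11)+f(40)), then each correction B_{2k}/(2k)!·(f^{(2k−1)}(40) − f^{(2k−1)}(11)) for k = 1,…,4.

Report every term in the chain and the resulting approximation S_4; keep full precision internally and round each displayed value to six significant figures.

S_4 ≈ 95.2162

∫_11^40 ln(x) dx evaluates to 92.1783.
Boundary: ½(f(11) + f(40)) = ½(2.39790 + 3.68888) = 3.04339.
So far: 95.2217.
k=1: B_{2}/(2)! × [f^{(1)}(40) − f^{(1)}(11)] = 1/12 × (0.0250000 − 0.0909091) = -0.00549242.
Running total after k=1: 95.2162.
k=2: B_{4}/(4)! × [f^{(3)}(40) − f^{(3)}(11)] = −1/720 × (3.12500e-05 − 0.00150263) = 2.04358e-06.
Running total after k=2: 95.2162.
k=3: B_{6}/(6)! × [f^{(5)}(40) − f^{(5)}(11)] = 1/30240 × (2.34375e-07 − 0.000149021) = -4.92020e-09.
Running total after k=3: 95.2162.
k=4: B_{8}/(8)! × [f^{(7)}(40) − f^{(7)}(11)] = −1/1209600 × (4.39453e-09 − 3.69474e-05) = 3.05415e-11.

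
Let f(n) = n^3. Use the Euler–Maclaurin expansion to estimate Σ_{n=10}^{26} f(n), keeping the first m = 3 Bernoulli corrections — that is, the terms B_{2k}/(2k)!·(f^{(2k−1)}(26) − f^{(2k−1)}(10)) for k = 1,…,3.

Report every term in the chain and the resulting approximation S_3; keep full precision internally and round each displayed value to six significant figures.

∫_10^26 x^3 dx evaluates to 111744.
½[f(10) + f(26)] = ½[1000.00 + 17576.0] = 9288.00.
So far: 121032.
k=1: B_{2}/(2)! × [f^{(1)}(26) − f^{(1)}(10)] = 1/12 × (2028.00 − 300.000) = 144.000.
After k=1: 121176.
k=2: B_{4}/(4)! × [f^{(3)}(26) − f^{(3)}(10)] = −1/720 × (6.00000 − 6.00000) = 0.00000.
After k=2: 121176.
k=3: B_{6}/(6)! × [f^{(5)}(26) − f^{(5)}(10)] = 1/30240 × (0.00000 − 0.00000) = 0.00000.

S_3 ≈ 121176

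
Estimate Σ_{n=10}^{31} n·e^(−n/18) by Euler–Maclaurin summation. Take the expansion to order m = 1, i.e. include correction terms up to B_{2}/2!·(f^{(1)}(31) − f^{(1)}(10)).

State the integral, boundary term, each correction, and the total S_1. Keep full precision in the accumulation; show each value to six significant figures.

The integral term ∫_10^31 x·e^(−x/18) dx = 131.586.
½[f(10) + f(31)] = ½[5.73753 + 5.53873] = 5.63813.
So far: 137.224.
k=1: B_{2}/(2)! × [f^{(1)}(31) − f^{(1)}(10)] = 1/12 × (-0.129038 − 0.255002) = -0.0320033.

S_1 ≈ 137.192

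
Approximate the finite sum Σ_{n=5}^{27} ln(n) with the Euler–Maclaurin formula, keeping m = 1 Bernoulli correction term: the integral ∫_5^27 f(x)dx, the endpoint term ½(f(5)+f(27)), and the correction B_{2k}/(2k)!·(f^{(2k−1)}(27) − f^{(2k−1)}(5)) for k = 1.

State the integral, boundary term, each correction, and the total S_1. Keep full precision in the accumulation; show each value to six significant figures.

Integral: ∫_5^27 ln(x) dx = 58.9404.
Boundary: ½(f(5) + f(27)) = ½(1.60944 + 3.29584) = 2.45264.
Integral + boundary = 61.3930.
Order-1 term: 1/12 · (0.0370370 − 0.200000) = -0.0135802.

S_1 ≈ 61.3795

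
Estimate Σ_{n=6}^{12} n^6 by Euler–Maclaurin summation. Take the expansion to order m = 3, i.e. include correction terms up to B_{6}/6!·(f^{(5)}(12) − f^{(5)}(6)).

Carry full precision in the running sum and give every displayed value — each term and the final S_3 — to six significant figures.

S_3 ≈ 6.71544e+06

The integral term ∫_6^12 x^6 dx = 5.07884e+06.
Endpoint term: (f(6) + f(12))/2 = (46656.0 + 2.98598e+06)/2 = 1.51632e+06.
Integral + boundary = 6.59516e+06.
Order-1 term: 1/12 · (1.49299e+06 − 46656.0) = 120528.
After k=1: 6.71569e+06.
Order-2 term: −1/720 · (207360 − 25920.0) = -252.000.
After k=2: 6.71543e+06.
Order-3 term: 1/30240 · (8640.00 − 4320.00) = 0.142857.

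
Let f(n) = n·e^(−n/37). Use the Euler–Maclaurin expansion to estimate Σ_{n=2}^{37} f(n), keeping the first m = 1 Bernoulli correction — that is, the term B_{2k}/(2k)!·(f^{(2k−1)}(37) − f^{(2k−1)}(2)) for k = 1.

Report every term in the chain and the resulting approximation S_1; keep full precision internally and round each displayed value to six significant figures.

S_1 ≈ 367.495

∫_2^37 x·e^(−x/37) dx evaluates to 359.817.
Endpoint term: (f(2) + f(37))/2 = (1.89476 + 13.6115)/2 = 7.75315.
Running total after boundary: 367.570.
Order-1 term: 1/12 · (0.00000 − 0.896171) = -0.0746809.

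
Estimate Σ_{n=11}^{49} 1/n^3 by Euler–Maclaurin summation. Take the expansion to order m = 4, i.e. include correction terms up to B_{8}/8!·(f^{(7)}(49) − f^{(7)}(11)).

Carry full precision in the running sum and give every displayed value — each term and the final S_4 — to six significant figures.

Integral: ∫_11^49 1/x^3 dx = 0.00392398.
Boundary: ½(f(11) + f(49)) = ½(0.000751315 + 8.49986e-06) = 0.000379907.
So far: 0.00430389.
Correction k=1: B_{2}/2! · (f^{(1)}(49) − f^{(1)}(11)) = 1/12 · (-5.20400e-07 − (-0.000204904)) = 1.70320e-05.
After k=1: 0.00432092.
Correction k=2: B_{4}/4! · (f^{(3)}(49) − f^{(3)}(11)) = −1/720 · (-4.33486e-09 − (-3.38684e-05)) = -4.70335e-08.
After k=2: 0.00432088.
Correction k=3: B_{6}/6! · (f^{(5)}(49) − f^{(5)}(11)) = 1/30240 · (-7.58284e-11 − (-1.17560e-05)) = 3.88754e-10.
After k=3: 0.00432088.
Correction k=4: B_{8}/8! · (f^{(7)}(49) − f^{(7)}(11)) = −1/1209600 · (-2.27390e-12 − (-6.99530e-06)) = -5.78315e-12.

S_4 ≈ 0.00432088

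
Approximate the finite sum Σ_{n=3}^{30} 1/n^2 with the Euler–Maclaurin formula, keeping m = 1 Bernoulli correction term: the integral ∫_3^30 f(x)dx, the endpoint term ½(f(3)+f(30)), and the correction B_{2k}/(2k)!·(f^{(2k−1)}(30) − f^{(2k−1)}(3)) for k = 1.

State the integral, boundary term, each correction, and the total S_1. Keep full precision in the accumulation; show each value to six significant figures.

∫_3^30 1/x^2 dx evaluates to 0.300000.
Boundary: ½(f(3) + f(30)) = ½(0.111111 + 0.00111111) = 0.0561111.
Running total after boundary: 0.356111.
Correction k=1: B_{2}/2! · (f^{(1)}(30) − f^{(1)}(3)) = 1/12 · (-7.40741e-05 − (-0.0740741)) = 0.00616667.

S_1 ≈ 0.362278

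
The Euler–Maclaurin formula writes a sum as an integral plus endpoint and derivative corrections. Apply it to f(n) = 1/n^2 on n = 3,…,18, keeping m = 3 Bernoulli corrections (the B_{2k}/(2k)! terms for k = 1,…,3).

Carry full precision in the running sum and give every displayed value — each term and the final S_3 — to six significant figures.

The integral term ∫_3^18 1/x^2 dx = 0.277778.
Boundary: ½(f(3) + f(18)) = ½(0.111111 + 0.00308642) = 0.0570988.
Running total after boundary: 0.334877.
Correction k=1: B_{2}/2! · (f^{(1)}(18) − f^{(1)}(3)) = 1/12 · (-0.000342936 − (-0.0740741)) = 0.00614426.
After k=1: 0.341021.
Correction k=2: B_{4}/4! · (f^{(3)}(18) − f^{(3)}(3)) = −1/720 · (-1.27013e-05 − (-0.0987654)) = -0.000137157.
After k=2: 0.340884.
Correction k=3: B_{6}/6! · (f^{(5)}(18) − f^{(5)}(3)) = 1/30240 · (-1.17605e-06 − (-0.329218)) = 1.08868e-05.

S_3 ≈ 0.340895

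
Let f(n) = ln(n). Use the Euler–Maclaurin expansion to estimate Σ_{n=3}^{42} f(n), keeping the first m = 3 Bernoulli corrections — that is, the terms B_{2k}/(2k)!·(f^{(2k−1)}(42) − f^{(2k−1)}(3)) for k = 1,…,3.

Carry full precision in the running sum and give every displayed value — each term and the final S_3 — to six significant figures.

The integral term ∫_3^42 ln(x) dx = 114.686.
Boundary: ½(f(3) + f(42)) = ½(1.09861 + 3.73767) = 2.41814.
So far: 117.104.
Order-1 term: 1/12 · (0.0238095 − 0.333333) = -0.0257937.
Partial sum through k=1: 117.079.
Order-2 term: −1/720 · (2.69949e-05 − 0.0740741) = 0.000102843.
Partial sum through k=2: 117.079.
Order-3 term: 1/30240 · (1.83639e-07 − 0.0987654) = -3.26605e-06.

S_3 ≈ 117.079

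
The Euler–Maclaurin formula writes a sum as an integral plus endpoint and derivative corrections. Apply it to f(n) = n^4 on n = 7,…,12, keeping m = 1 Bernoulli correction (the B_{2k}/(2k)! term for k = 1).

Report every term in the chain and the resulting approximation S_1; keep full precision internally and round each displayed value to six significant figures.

S_1 ≈ 58435.2

Integral: ∫_7^12 x^4 dx = 46405.0.
Boundary: ½(f(7) + f(12)) = ½(2401.00 + 20736.0) = 11568.5.
Running total after boundary: 57973.5.
Order-1 term: 1/12 · (6912.00 − 1372.00) = 461.667.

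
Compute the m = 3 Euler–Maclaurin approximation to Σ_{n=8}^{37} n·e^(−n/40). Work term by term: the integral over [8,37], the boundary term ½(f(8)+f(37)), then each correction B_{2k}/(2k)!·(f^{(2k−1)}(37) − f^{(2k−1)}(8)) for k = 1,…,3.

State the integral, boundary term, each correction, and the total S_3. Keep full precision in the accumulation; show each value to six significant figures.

Integral: ∫_8^37 x·e^(−x/40) dx = 350.646.
½[f(8) + f(37)] = ½[6.54985 + 14.6717] = 10.6108.
So far: 361.257.
Correction k=1: B_{2}/2! · (f^{(1)}(37) − f^{(1)}(8)) = 1/12 · (0.0297399 − 0.654985) = -0.0521037.
Partial sum through k=1: 361.205.
Correction k=2: B_{4}/4! · (f^{(3)}(37) − f^{(3)}(8)) = −1/720 · (0.000514252 − 0.00143278) = 1.27573e-06.
Partial sum through k=2: 361.205.
Correction k=3: B_{6}/6! · (f^{(5)}(37) − f^{(5)}(8)) = 1/30240 · (6.31197e-07 − 1.53512e-06) = -2.98916e-11.

S_3 ≈ 361.205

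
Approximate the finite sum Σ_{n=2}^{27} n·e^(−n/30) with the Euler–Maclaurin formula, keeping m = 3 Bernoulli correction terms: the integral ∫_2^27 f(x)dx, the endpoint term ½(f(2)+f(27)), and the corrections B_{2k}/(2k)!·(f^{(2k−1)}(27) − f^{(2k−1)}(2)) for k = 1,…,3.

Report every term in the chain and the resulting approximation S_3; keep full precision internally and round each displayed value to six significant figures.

∫_2^27 x·e^(−x/30) dx evaluates to 202.853.
Endpoint term: (f(2) + f(27))/2 = (1.87101 + 10.9774)/2 = 6.42420.
Integral + boundary = 209.277.
Correction k=1: B_{2}/2! · (f^{(1)}(27) − f^{(1)}(2)) = 1/12 · (0.0406570 − 0.873140) = -0.0693736.
Running total after k=1: 209.207.
Correction k=2: B_{4}/4! · (f^{(3)}(27) − f^{(3)}(2)) = −1/720 · (0.000948663 − 0.00304906) = 2.91722e-06.
Running total after k=2: 209.207.
Correction k=3: B_{6}/6! · (f^{(5)}(27) − f^{(5)}(2)) = 1/30240 · (2.05795e-06 − 5.69774e-06) = -1.20364e-10.

S_3 ≈ 209.207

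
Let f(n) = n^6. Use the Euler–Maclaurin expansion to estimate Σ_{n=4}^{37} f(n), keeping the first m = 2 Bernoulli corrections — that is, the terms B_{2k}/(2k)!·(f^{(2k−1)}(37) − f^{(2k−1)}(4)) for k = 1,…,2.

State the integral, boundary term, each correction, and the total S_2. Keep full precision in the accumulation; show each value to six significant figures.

Integral: ∫_4^37 x^6 dx = 1.35617e+10.
Endpoint term: (f(4) + f(37))/2 = (4096.00 + 2.56573e+09)/2 = 1.28287e+09.
So far: 1.48446e+10.
k=1: B_{2}/(2)! × [f^{(1)}(37) − f^{(1)}(4)] = 1/12 × (4.16064e+08 − 6144.00) = 3.46715e+07.
Partial sum through k=1: 1.48792e+10.
k=2: B_{4}/(4)! × [f^{(3)}(37) − f^{(3)}(4)] = −1/720 × (6.07836e+06 − 7680.00) = -8431.50.

S_2 ≈ 1.48792e+10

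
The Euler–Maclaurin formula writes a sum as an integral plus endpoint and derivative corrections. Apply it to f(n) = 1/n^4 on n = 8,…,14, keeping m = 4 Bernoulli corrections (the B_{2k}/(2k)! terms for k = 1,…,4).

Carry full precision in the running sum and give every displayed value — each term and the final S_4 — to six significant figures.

S_4 ≈ 0.000674127

The integral term ∫_8^14 1/x^4 dx = 0.000529565.
Boundary: ½(f(8) + f(14)) = ½(0.000244141 + 2.60308e-05) = 0.000135086.
Running total after boundary: 0.000664650.
Correction k=1: B_{2}/2! · (f^{(1)}(14) − f^{(1)}(8)) = 1/12 · (-7.43738e-06 − (-0.000122070)) = 9.55274e-06.
Running total after k=1: 0.000674203.
Correction k=2: B_{4}/4! · (f^{(3)}(14) − f^{(3)}(8)) = −1/720 · (-1.13837e-06 − (-5.72205e-05)) = -7.78918e-08.
Running total after k=2: 0.000674125.
Correction k=3: B_{6}/6! · (f^{(5)}(14) − f^{(5)}(8)) = 1/30240 · (-3.25250e-07 − (-5.00679e-05)) = 1.64493e-09.
Running total after k=3: 0.000674127.
Correction k=4: B_{8}/8! · (f^{(7)}(14) − f^{(7)}(8)) = −1/1209600 · (-1.49349e-07 − (-7.04080e-05)) = -5.80842e-11.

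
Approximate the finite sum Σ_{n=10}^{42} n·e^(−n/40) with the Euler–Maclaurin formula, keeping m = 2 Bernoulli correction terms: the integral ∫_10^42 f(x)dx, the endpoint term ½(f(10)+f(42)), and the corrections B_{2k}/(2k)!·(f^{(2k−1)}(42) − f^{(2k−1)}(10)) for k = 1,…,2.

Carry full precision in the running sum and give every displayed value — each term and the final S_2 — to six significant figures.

Integral: ∫_10^42 x·e^(−x/40) dx = 409.806.
Endpoint term: (f(10) + f(42))/2 = (7.78801 + 14.6974)/2 = 11.2427.
Integral + boundary = 421.048.
k=1: B_{2}/(2)! × [f^{(1)}(42) − f^{(1)}(10)] = 1/12 × (-0.0174969 − 0.584101) = -0.0501331.
After k=1: 420.998.
k=2: B_{4}/(4)! × [f^{(3)}(42) − f^{(3)}(10)] = −1/720 × (0.000426487 − 0.00133856) = 1.26677e-06.

S_2 ≈ 420.998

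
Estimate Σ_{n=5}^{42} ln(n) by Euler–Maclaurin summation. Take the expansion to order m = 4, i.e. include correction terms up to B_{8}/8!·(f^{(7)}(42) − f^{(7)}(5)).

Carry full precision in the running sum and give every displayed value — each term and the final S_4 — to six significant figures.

S_4 ≈ 114.594

The integral term ∫_5^42 ln(x) dx = 111.935.
½[f(5) + f(42)] = ½[1.60944 + 3.73767] = 2.67355.
So far: 114.608.
Order-1 term: 1/12 · (0.0238095 − 0.200000) = -0.0146825.
Running total after k=1: 114.594.
Order-2 term: −1/720 · (2.69949e-05 − 0.0160000) = 2.21847e-05.
Running total after k=2: 114.594.
Order-3 term: 1/30240 · (1.83639e-07 − 0.00768000) = -2.53962e-07.
Running total after k=3: 114.594.
Order-4 term: −1/1209600 · (3.12311e-09 − 0.00921600) = 7.61905e-09.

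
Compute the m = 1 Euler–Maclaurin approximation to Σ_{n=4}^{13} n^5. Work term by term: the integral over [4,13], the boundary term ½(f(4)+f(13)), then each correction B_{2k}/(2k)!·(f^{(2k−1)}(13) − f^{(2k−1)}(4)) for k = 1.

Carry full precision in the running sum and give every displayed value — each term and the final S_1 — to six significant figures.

S_1 ≈ 1.00174e+06

Integral: ∫_4^13 x^5 dx = 803786.
Endpoint term: (f(4) + f(13))/2 = (1024.00 + 371293)/2 = 186158.
Running total after boundary: 989944.
Correction k=1: B_{2}/2! · (f^{(1)}(13) − f^{(1)}(4)) = 1/12 · (142805 − 1280.00) = 11793.8.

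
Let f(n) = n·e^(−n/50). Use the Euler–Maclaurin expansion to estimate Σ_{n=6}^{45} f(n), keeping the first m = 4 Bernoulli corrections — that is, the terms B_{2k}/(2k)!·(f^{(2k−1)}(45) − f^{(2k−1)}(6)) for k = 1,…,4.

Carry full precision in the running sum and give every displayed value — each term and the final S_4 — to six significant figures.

Integral: ∫_6^45 x·e^(−x/50) dx = 552.171.
Endpoint term: (f(6) + f(45))/2 = (5.32152 + 18.2956)/2 = 11.8086.
Running total after boundary: 563.980.
Order-1 term: 1/12 · (0.0406570 − 0.780490) = -0.0616528.
Partial sum through k=1: 563.918.
Order-2 term: −1/720 · (0.000341519 − 0.00102173) = 9.44741e-07.
Partial sum through k=2: 563.918.
Order-3 term: 1/30240 · (2.66710e-07 − 6.92507e-07) = -1.40806e-11.
Partial sum through k=3: 563.918.
Order-4 term: −1/1209600 · (1.58725e-10 − 3.90529e-10) = 1.91637e-16.

S_4 ≈ 563.918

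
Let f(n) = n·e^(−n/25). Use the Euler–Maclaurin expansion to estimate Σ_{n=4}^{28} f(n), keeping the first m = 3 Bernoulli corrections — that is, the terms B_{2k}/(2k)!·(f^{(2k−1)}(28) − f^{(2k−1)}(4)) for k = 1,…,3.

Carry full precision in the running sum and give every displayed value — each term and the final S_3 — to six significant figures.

The integral term ∫_4^28 x·e^(−x/25) dx = 185.484.
Endpoint term: (f(4) + f(28))/2 = (3.40858 + 9.13583)/2 = 6.27220.
Integral + boundary = 191.756.
k=1: B_{2}/(2)! × [f^{(1)}(28) − f^{(1)}(4)] = 1/12 × (-0.0391536 − 0.715801) = -0.0629129.
Partial sum through k=1: 191.693.
k=2: B_{4}/(4)! × [f^{(3)}(28) − f^{(3)}(4)] = −1/720 × (0.000981450 − 0.00387214) = 4.01485e-06.
Partial sum through k=2: 191.693.
k=3: B_{6}/(6)! × [f^{(5)}(28) − f^{(5)}(4)] = 1/30240 × (3.24087e-06 − 1.05584e-05) = -2.41982e-10.

S_3 ≈ 191.693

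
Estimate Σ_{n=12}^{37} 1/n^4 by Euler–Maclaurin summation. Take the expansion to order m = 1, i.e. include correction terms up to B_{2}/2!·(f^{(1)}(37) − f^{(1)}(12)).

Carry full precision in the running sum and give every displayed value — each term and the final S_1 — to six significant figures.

The integral term ∫_12^37 1/x^4 dx = 0.000186321.
Endpoint term: (f(12) + f(37))/2 = (4.82253e-05 + 5.33572e-07)/2 = 2.43794e-05.
Running total after boundary: 0.000210700.
Order-1 term: 1/12 · (-5.76835e-08 − (-1.60751e-05)) = 1.33478e-06.

S_1 ≈ 0.000212035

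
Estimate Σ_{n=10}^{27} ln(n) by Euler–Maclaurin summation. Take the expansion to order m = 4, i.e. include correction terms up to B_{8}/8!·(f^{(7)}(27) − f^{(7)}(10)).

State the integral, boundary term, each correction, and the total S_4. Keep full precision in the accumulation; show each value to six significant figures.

S_4 ≈ 51.7557

Integral: ∫_10^27 ln(x) dx = 48.9617.
Boundary: ½(f(10) + f(27)) = ½(2.30259 + 3.29584) = 2.79921.
Running total after boundary: 51.7610.
Order-1 term: 1/12 · (0.0370370 − 0.100000) = -0.00524691.
After k=1: 51.7557.
Order-2 term: −1/720 · (0.000101611 − 0.00200000) = 2.63665e-06.
After k=2: 51.7557.
Order-3 term: 1/30240 · (1.67260e-06 − 0.000240000) = -7.88120e-09.
After k=3: 51.7557.
Order-4 term: −1/1209600 · (6.88313e-08 − 7.20000e-05) = 5.94669e-11.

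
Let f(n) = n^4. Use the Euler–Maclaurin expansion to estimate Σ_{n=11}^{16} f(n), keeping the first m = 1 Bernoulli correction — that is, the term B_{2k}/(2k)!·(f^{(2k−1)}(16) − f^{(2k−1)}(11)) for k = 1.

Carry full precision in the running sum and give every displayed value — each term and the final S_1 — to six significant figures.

S_1 ≈ 218515

Integral: ∫_11^16 x^4 dx = 177505.
Boundary: ½(f(11) + f(16)) = ½(14641.0 + 65536.0) = 40088.5.
So far: 217594.
Order-1 term: 1/12 · (16384.0 − 5324.00) = 921.667.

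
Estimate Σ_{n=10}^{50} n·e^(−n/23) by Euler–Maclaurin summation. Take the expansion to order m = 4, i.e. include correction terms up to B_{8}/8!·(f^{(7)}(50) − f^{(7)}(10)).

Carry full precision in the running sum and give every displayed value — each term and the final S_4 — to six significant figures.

The integral term ∫_10^50 x·e^(−x/23) dx = 300.425.
Boundary: ½(f(10) + f(50)) = ½(6.47405 + 5.68659) = 6.08032.
Integral + boundary = 306.505.
Order-1 term: 1/12 · (-0.133511 − 0.365925) = -0.0416197.
Running total after k=1: 306.464.
Order-2 term: −1/720 · (0.000177604 − 0.00313939) = 4.11359e-06.
Running total after k=2: 306.464.
Order-3 term: 1/30240 · (1.14857e-06 − 1.05615e-05) = -3.11275e-10.
Running total after k=3: 306.464.
Order-4 term: −1/1209600 · (3.70774e-09 − 2.87117e-08) = 2.06712e-14.

S_4 ≈ 306.464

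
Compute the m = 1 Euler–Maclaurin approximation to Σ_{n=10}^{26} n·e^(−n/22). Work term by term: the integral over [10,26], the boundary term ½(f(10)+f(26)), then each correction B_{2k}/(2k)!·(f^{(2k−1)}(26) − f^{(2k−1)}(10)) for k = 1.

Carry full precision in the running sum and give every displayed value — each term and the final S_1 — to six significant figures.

∫_10^26 x·e^(−x/22) dx evaluates to 122.958.
Boundary: ½(f(10) + f(26)) = ½(6.34736 + 7.97473) = 7.16105.
Running total after boundary: 130.119.
Order-1 term: 1/12 · (-0.0557674 − 0.346220) = -0.0334989.

S_1 ≈ 130.085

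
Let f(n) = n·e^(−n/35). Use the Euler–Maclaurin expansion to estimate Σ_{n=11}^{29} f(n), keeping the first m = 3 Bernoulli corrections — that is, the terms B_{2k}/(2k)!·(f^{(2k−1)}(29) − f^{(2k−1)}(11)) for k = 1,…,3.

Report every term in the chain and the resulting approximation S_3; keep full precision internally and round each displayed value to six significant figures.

∫_11^29 x·e^(−x/35) dx evaluates to 197.653.
Boundary: ½(f(11) + f(29)) = ½(8.03341 + 12.6635) = 10.3485.
Running total after boundary: 208.001.
Correction k=1: B_{2}/2! · (f^{(1)}(29) − f^{(1)}(11)) = 1/12 · (0.0748582 − 0.500784) = -0.0354938.
Partial sum through k=1: 207.966.
Correction k=2: B_{4}/4! · (f^{(3)}(29) − f^{(3)}(11)) = −1/720 · (0.000774044 − 0.00160115) = 1.14875e-06.
Partial sum through k=2: 207.966.
Correction k=3: B_{6}/6! · (f^{(5)}(29) − f^{(5)}(11)) = 1/30240 · (1.21386e-06 − 2.28040e-06) = -3.52692e-11.

S_3 ≈ 207.966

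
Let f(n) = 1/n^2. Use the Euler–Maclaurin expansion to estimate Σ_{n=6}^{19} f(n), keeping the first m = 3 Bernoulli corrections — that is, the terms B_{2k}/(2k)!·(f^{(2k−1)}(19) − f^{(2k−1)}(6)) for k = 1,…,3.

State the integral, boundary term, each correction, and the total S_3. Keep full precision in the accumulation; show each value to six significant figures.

S_3 ≈ 0.130052

Integral: ∫_6^19 1/x^2 dx = 0.114035.
Boundary: ½(f(6) + f(19)) = ½(0.0277778 + 0.00277008) = 0.0152739.
So far: 0.129309.
Order-1 term: 1/12 · (-0.000291588 − (-0.00925926)) = 0.000747306.
Partial sum through k=1: 0.130056.
Order-2 term: −1/720 · (-9.69267e-06 − (-0.00308642)) = -4.27323e-06.
Partial sum through k=2: 0.130052.
Order-3 term: 1/30240 · (-8.05485e-07 − (-0.00257202)) = 8.50268e-08.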